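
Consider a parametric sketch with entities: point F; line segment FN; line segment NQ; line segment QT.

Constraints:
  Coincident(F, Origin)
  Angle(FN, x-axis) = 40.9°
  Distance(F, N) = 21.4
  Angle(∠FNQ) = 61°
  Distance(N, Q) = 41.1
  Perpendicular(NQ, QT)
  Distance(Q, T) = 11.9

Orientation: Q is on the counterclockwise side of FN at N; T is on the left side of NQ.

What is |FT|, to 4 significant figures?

31.47

∠FNQ = 61.0°, so NQ runs at 40.9° + (180° − 61.0°) = 159.9° from the x-axis; with |NQ| = 41.1, Q = N + 41.1·(cos 159.9°, sin 159.9°) = (-22.42, 28.14). The perpendicularity gives QT at right angles to NQ; with |QT| = 11.9 on the left of NQ, T = Q + 11.9·(-0.3437, -0.9391) = (-26.51, 16.96). Then |FT| = |T − F| = 31.47.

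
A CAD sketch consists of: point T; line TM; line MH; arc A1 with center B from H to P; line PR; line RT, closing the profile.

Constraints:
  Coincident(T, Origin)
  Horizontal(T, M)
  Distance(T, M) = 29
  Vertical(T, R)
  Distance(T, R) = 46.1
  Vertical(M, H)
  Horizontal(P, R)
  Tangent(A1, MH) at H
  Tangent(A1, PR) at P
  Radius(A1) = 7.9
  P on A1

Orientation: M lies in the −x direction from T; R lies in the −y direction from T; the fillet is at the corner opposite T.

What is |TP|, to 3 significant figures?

50.7

T is at the origin; TM is horizontal with |TM| = 29.0 and M on the −x side, so M = (-29.0, 0.00). TR is vertical with |TR| = 46.1 and R on the −y side, so R = (0.00, -46.1). The virtual corner opposite T is at (-29.0, -46.1). A1 meets MH tangentially, so BH is at right angles to MH and the tangent condition forces BP to be normal to PR, with radius 7.9, so the center B sits 7.9 in from both sides at B = (-21.1, -38.2). That places the tangent points at H = (-29.0, -38.2) on MH and P = (-21.1, -46.1) on PR. Then |TP| = |P − T| = 50.7.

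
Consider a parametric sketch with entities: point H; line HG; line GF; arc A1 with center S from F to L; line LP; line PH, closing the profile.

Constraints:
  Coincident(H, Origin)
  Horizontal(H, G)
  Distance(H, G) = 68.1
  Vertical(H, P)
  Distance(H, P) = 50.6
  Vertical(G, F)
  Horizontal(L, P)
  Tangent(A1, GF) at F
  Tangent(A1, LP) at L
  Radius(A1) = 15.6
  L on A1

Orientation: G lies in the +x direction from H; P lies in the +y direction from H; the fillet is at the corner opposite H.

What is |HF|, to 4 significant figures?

76.57

H is at the origin; H and G share the same y with |HG| = 68.1 and G on the +x side, so G = (68.10, 0.000). HP is vertical with |HP| = 50.6 and P on the +y side, so P = (0.000, 50.60). The virtual corner opposite H is at (68.10, 50.60). The tangent condition forces SF to be normal to GF and since A1 is tangent to LP there, SL ⟂ LP, with radius 15.6, so the center S sits 15.6 in from both sides at S = (52.50, 35.00). That places the tangent points at F = (68.10, 35.00) on GF and L = (52.50, 50.60) on LP. Then |HF| = |F − H| = 76.57.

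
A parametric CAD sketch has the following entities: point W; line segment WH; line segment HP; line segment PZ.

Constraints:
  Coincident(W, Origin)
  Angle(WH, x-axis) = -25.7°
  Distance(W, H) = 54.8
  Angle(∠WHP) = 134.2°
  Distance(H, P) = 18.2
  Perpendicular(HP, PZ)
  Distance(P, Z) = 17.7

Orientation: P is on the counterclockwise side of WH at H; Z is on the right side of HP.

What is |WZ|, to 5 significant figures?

80.181

W is at the origin; WH runs at -25.7° with length 54.8, so H = 54.8·(cos -25.7°, sin -25.7°) = (49.379, -23.765). ∠WHP = 134.2°, so HP runs at -25.7° + (180° − 134.2°) = 20.100° from the x-axis; with |HP| = 18.2, P = H + 18.2·(cos 20.100°, sin 20.100°) = (66.471, -17.510). The perpendicularity gives PZ at right angles to HP; with |PZ| = 17.7 on the right of HP, Z = P + 17.7·(0.34366, -0.93909) = (72.553, -34.132). Then |WZ| = |Z − W| = 80.181.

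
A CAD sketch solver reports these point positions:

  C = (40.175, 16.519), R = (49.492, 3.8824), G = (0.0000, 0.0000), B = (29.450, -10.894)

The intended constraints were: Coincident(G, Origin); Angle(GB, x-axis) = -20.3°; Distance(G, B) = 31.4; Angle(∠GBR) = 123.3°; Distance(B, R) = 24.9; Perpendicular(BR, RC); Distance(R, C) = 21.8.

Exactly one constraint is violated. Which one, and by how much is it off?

Distance(R, C) = 21.8 — off by 6.10.

G = (0.00, 0.00) ✓; GB at -20.30° ✓; |GB| = 31.40 ✓; ∠GBR = 123.3° ✓; |BR| = 24.90 ✓; ∠(BR, RC) = 90.00° ✓; |RC| = 15.70 ✗.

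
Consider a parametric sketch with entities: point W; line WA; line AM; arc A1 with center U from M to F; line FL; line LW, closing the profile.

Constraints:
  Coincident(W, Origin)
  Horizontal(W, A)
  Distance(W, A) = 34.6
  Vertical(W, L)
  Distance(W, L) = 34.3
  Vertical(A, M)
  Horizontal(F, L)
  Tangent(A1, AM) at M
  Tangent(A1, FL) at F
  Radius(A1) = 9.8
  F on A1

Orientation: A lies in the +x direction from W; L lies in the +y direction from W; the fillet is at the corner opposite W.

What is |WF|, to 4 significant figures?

42.33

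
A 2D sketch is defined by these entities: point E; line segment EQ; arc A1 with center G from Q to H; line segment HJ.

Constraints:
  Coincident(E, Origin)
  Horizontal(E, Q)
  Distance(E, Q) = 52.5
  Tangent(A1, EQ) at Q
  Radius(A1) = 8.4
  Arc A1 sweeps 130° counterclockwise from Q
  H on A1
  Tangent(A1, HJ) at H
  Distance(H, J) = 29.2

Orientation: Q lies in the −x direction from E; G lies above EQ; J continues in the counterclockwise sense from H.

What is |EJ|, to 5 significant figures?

74.240

E is at the origin; EQ is horizontal with |EQ| = 52.5 and Q on the −x side, so Q = (-52.500, 0.0000). Since A1 is tangent to EQ there, GQ ⟂ EQ, so G = Q + (0, 8.4) = (-52.500, 8.4000). On A1, Q sits at bearing -90° from G; a 130° counterclockwise sweep puts H at bearing 40°, so H = G + 8.4·(cos 40°, sin 40°) = (-46.065, 13.799). Tangency of A1 to HJ means the radius GH is perpendicular to HJ, so HJ runs along (−sin 40°, cos 40°); with |HJ| = 29.2, J = (-64.835, 36.168). Then |EJ| = |J − E| = 74.240.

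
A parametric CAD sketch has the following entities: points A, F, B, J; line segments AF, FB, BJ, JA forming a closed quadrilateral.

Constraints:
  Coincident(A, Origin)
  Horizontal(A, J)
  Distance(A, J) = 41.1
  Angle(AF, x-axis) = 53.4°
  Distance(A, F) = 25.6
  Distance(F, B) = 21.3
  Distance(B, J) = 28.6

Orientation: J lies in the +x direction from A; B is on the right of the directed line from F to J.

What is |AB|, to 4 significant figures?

12.52

A is at the origin; A and J share the same y with |AJ| = 41.1 and J in +x, so J = (41.1, 0). AF runs at 53.4° with |AF| = 25.6, so F = (15.26, 20.55). B is determined by |FB| = 21.3 and |BJ| = 28.6 together: it lies at the intersection of circle(F, 21.3) and circle(J, 28.6). With |FJ| = 33.01, the foot of the radical line on FJ is 10.99 from F and the perpendicular offset is √(21.3² − 10.99²) = 18.25. Taking the right-of-FJ solution: B = (12.51, -0.5686).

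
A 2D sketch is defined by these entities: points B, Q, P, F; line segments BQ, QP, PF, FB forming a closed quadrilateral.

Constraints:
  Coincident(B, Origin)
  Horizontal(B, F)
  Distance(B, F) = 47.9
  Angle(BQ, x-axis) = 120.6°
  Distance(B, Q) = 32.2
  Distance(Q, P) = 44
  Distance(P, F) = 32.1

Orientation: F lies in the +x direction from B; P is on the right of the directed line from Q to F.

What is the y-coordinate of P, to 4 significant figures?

-2.199

B is at the origin; B and F share the same y with |BF| = 47.9 and F in +x, so F = (47.9, 0). BQ runs at 120.6° with |BQ| = 32.2, so Q = (-16.39, 27.72). P is determined by |QP| = 44.0 and |PF| = 32.1 together: it lies at the intersection of circle(Q, 44.0) and circle(F, 32.1). With |QF| = 70.01, the foot of the radical line on QF is 41.47 from Q and the perpendicular offset is √(44.0² − 41.47²) = 14.70. Taking the right-of-QF solution: P = (15.88, -2.199).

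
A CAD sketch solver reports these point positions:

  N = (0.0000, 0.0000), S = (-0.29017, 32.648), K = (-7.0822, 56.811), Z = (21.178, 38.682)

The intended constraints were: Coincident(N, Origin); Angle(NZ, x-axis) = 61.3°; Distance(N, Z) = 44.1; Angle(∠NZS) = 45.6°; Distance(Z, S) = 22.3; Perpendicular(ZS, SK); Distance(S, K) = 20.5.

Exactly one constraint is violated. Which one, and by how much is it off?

Distance(S, K) = 20.5 — off by 4.60.

N = (0.00, 0.00) ✓; NZ at 61.30° ✓; |NZ| = 44.10 ✓; ∠NZS = 45.60° ✓; |ZS| = 22.30 ✓; ∠(ZS, SK) = 90.00° ✓; |SK| = 25.10 ✗.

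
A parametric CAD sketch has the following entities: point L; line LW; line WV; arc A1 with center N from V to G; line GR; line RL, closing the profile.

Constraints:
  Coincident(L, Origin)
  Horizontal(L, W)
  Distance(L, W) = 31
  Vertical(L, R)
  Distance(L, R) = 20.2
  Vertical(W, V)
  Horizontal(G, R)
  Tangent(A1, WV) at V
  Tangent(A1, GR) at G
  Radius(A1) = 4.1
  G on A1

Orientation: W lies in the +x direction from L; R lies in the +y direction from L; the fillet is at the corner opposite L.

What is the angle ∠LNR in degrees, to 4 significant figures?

39.57°

L and R share the same x with |LR| = 20.2 and R on the +y side, so R = (0.000, 20.20). The virtual corner opposite L is at (31.00, 20.20). A1 meets WV tangentially, so NV is at right angles to WV and A1 meets GR tangentially, so NG is at right angles to GR, with radius 4.1, so the center N sits 4.1 in from both sides at N = (26.90, 16.10). Then cos ∠LNR = NL·NR / (|NL||NR|), giving 39.57°.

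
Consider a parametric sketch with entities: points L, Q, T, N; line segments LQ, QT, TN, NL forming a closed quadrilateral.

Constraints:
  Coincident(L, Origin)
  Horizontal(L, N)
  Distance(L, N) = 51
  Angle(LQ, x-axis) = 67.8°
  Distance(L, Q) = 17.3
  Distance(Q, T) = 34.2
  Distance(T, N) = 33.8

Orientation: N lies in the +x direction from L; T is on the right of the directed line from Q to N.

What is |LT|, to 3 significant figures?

25.7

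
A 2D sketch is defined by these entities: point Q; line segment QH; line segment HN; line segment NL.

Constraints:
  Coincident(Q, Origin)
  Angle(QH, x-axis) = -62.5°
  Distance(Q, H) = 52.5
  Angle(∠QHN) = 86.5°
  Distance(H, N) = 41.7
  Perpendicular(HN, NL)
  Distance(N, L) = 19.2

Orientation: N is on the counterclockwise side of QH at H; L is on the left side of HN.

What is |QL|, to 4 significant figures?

50.84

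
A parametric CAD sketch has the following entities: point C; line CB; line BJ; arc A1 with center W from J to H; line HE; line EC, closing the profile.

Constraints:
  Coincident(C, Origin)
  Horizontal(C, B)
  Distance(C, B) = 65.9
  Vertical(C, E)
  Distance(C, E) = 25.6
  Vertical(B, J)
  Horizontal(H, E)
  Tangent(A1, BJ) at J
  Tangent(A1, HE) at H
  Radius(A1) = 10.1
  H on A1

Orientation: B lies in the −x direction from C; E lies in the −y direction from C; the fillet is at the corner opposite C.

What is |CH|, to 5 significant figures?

61.392

C is at the origin; C and B share the same y with |CB| = 65.9 and B on the −x side, so B = (-65.900, 0.0000). C and E share the same x with |CE| = 25.6 and E on the −y side, so E = (0.0000, -25.600). The virtual corner opposite C is at (-65.900, -25.600). Tangency of A1 to BJ means the radius WJ is perpendicular to BJ and the tangent condition forces WH to be normal to HE, with radius 10.1, so the center W sits 10.1 in from both sides at W = (-55.800, -15.500). That places the tangent points at J = (-65.900, -15.500) on BJ and H = (-55.800, -25.600) on HE. Then |CH| = |H − C| = 61.392.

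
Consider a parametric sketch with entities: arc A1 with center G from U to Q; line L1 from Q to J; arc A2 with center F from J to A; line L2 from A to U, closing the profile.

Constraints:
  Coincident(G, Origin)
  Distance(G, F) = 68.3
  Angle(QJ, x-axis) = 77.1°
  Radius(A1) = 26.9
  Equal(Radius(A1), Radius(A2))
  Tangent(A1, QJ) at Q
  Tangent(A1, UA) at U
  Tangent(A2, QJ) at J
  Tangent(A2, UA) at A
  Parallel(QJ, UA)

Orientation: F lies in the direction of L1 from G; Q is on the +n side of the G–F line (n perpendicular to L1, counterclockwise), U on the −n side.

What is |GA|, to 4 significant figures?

73.41

Tangency of A1 to both parallel lines with radius 26.9 puts Q and U at G ± 26.9·n: Q = (-26.22, 6.005), U = (26.22, -6.005). Equal radii place J and A the same way about F: J = F + 26.9·n = (-10.97, 72.58), A = F − 26.9·n = (41.47, 60.57). Then |GA| = |A − G| = 73.41.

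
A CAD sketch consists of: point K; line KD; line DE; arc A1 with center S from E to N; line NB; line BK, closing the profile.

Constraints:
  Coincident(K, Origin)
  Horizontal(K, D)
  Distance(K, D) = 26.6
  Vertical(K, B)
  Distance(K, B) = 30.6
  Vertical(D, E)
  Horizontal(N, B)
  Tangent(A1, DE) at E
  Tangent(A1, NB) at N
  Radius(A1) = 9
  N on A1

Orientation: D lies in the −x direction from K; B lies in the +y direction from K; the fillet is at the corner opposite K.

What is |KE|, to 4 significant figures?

34.27

K is at the origin; KD is horizontal with |KD| = 26.6 and D on the −x side, so D = (-26.60, 0.000). K and B share the same x with |KB| = 30.6 and B on the +y side, so B = (0.000, 30.60). The virtual corner opposite K is at (-26.60, 30.60). A1 meets DE tangentially, so SE is at right angles to DE and A1 meets NB tangentially, so SN is at right angles to NB, with radius 9.0, so the center S sits 9.0 in from both sides at S = (-17.60, 21.60). That places the tangent points at E = (-26.60, 21.60) on DE and N = (-17.60, 30.60) on NB. Then |KE| = |E − K| = 34.27.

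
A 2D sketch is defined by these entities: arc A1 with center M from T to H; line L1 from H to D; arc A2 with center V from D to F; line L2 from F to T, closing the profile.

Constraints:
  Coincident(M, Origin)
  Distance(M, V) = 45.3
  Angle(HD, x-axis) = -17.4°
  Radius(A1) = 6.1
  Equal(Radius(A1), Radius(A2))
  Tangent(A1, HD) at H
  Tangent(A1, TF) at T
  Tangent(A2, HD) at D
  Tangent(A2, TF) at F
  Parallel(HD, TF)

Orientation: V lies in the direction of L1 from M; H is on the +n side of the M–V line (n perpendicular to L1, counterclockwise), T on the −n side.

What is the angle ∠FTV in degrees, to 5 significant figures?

7.6692°

The slot axis is L1's direction at -17.4°, so u = (cos -17.4°, sin -17.4°) = (0.95424, -0.29904) and n = (−sin -17.4°, cos -17.4°) = (0.29904, 0.95424). M is at the origin and V lies 45.3 along u from M, so V = 45.3·u = (43.227, -13.547). Tangency of A1 to both parallel lines with radius 6.1 puts H and T at M ± 6.1·n: H = (1.8241, 5.8209), T = (-1.8241, -5.8209). Equal radii place D and F the same way about V: D = V + 6.1·n = (45.051, -7.7257), F = V − 6.1·n = (41.403, -19.367). Then cos ∠FTV = TF·TV / (|TF||TV|), giving 7.6692°.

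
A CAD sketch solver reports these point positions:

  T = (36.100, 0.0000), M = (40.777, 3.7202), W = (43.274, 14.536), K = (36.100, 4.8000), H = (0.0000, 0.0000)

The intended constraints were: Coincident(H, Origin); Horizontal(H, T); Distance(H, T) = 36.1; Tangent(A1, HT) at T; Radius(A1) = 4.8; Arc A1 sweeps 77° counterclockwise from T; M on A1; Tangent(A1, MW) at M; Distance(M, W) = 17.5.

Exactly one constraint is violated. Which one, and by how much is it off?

Distance(M, W) = 17.5 — off by 6.40.

H = (0.00, 0.00) ✓; H.y = 0.00, T.y = 0.00 ✓; |HT| = 36.10 ✓; ∠(KT, TH) = 90.00° ✓; |KT| = 4.800 ✓; bearing(K→M) − bearing(K→T) = 77.00° ✓; |KM| = 4.800 ✓; ∠(KM, MW) = 90.00° ✓; |MW| = 11.10 ✗.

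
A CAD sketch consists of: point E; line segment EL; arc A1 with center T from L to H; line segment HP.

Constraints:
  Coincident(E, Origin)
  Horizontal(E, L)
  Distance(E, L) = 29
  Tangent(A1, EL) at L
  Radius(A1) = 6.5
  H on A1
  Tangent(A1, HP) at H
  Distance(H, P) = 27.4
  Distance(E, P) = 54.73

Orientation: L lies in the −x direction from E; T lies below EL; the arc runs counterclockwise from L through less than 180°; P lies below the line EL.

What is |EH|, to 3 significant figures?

35.0

Checks: E.y = 0.00, L.y = 0.00 ✓; |TH| = 6.500 ✓; ∠(TH, HP) = 90.00° ✓; |HP| = 27.40 ✓; |EP| = 54.73 ✓.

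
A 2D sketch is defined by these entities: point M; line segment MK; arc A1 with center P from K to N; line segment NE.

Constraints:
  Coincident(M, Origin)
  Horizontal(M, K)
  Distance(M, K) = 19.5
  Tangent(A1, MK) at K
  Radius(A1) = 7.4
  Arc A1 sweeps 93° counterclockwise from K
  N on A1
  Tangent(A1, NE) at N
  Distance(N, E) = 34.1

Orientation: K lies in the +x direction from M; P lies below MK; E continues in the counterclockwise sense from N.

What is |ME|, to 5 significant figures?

44.087

M is at the origin; MK is horizontal with |MK| = 19.5 and K on the +x side, so K = (19.500, 0.0000). A1 meets MK tangentially, so PK is at right angles to MK, so P = K + (0, -7.4) = (19.500, -7.4000). On A1, K sits at bearing 90° from P; a 93° counterclockwise sweep puts N at bearing 183°, so N = P + 7.4·(cos 183°, sin 183°) = (12.110, -7.7873). Since A1 is tangent to NE there, PN ⟂ NE, so NE runs along (−sin 183°, cos 183°); with |NE| = 34.1, E = (13.895, -41.841). Then |ME| = |E − M| = 44.087.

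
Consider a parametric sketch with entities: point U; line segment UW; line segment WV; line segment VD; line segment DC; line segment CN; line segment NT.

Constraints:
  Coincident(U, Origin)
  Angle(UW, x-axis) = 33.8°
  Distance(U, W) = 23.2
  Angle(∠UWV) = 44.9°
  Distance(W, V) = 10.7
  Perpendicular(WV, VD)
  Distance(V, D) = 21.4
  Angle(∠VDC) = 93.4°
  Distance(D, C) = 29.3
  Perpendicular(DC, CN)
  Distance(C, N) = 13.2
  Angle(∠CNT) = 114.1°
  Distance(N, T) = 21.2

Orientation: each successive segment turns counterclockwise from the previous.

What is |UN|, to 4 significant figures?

36.34

∠VDC = 93.4° gives DC at -14.50° from the x-axis; with |DC| = 29.3, C = (33.03, -13.37). DC ⟂ CN, so CN runs at 75.50°; with |CN| = 13.2, N = (36.33, -0.5902). Then |UN| = |N − U| = 36.34.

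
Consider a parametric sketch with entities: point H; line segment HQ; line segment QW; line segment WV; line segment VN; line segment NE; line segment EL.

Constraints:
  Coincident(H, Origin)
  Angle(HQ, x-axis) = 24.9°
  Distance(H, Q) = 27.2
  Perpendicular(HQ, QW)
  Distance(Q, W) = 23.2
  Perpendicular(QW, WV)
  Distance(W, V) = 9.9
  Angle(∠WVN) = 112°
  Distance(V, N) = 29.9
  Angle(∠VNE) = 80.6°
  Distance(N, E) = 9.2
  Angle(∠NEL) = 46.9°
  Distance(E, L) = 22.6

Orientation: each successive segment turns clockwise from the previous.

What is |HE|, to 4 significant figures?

16.43

∠WVN = 112.0° gives VN at 136.9° from the x-axis; with |VN| = 29.9, N = (3.628, 6.670). ∠VNE = 80.6° gives NE at 37.50° from the x-axis; with |NE| = 9.2, E = (10.93, 12.27). Then |HE| = |E − H| = 16.43.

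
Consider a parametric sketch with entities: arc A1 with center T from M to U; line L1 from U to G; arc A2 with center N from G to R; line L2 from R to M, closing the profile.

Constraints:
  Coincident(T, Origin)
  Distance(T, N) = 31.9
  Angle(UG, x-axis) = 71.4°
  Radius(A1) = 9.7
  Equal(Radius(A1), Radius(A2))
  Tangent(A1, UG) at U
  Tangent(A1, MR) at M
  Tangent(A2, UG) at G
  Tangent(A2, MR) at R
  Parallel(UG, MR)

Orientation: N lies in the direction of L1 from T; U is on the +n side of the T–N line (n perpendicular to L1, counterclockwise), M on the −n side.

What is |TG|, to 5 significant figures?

33.342

The slot axis is L1's direction at 71.4°, so u = (cos 71.4°, sin 71.4°) = (0.31896, 0.94777) and n = (−sin 71.4°, cos 71.4°) = (-0.94777, 0.31896). T is at the origin and N lies 31.9 along u from T, so N = 31.9·u = (10.175, 30.234). Tangency of A1 to both parallel lines with radius 9.7 puts U and M at T ± 9.7·n: U = (-9.1934, 3.0939), M = (9.1934, -3.0939). Equal radii place G and R the same way about N: G = N + 9.7·n = (0.98145, 33.328), R = N − 9.7·n = (19.368, 27.140). Then |TG| = |G − T| = 33.342.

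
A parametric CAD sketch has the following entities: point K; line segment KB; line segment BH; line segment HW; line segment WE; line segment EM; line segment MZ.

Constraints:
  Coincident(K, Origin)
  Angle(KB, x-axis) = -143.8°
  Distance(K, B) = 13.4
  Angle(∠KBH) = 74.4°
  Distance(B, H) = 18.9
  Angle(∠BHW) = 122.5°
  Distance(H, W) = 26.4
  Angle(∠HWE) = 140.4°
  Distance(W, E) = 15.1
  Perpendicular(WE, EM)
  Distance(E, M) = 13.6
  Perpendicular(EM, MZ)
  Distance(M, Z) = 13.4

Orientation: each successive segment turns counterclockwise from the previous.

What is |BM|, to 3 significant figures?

39.7

K is at the origin; KB runs at -143.8° with length 13.4, so B = (-10.8, -7.91). ∠KBH = 74.4° gives BH at -38.2° from the x-axis; with |BH| = 18.9, H = (4.04, -19.6). ∠BHW = 122.5° gives HW at 19.3° from the x-axis; with |HW| = 26.4, W = (29.0, -10.9). ∠HWE = 140.4° gives WE at 58.9° from the x-axis; with |WE| = 15.1, E = (36.8, 2.05). WE is perpendicular to EM, so EM runs at 149°; with |EM| = 13.6, M = (25.1, 9.08). Then |BM| = |M − B| = 39.7.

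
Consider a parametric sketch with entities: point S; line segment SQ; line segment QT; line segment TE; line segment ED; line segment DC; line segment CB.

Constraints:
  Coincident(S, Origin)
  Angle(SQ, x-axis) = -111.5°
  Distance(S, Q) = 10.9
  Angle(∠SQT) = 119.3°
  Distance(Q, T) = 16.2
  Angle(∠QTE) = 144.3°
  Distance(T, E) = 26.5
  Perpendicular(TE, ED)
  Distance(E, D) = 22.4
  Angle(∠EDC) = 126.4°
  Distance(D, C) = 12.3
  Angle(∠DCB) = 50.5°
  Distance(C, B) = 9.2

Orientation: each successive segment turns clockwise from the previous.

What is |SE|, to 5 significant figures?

43.465

S is at the origin; SQ runs at -111.5° with length 10.9, so Q = (-3.9949, -10.142). ∠SQT = 119.3° gives QT at -172.20° from the x-axis; with |QT| = 16.2, T = (-20.045, -12.340). ∠QTE = 144.3° gives TE at 152.10° from the x-axis; with |TE| = 26.5, E = (-43.465, 0.059996). Then |SE| = |E − S| = 43.465.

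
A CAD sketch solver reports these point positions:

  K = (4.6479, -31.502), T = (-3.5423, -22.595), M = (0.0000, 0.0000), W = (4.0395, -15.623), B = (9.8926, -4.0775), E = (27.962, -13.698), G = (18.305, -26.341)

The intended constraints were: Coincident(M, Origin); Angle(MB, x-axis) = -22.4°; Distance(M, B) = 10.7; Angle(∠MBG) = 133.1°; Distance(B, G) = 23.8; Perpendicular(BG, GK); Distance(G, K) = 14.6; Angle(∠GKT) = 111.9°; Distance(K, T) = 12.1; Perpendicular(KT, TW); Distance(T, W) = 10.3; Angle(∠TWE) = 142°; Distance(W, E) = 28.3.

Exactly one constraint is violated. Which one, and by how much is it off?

Distance(W, E) = 28.3 — off by 4.30.

M = (0.00, 0.00) ✓; MB at -22.40° ✓; |MB| = 10.70 ✓; ∠MBG = 133.1° ✓; |BG| = 23.80 ✓; ∠(BG, GK) = 90.00° ✓; |GK| = 14.60 ✓; ∠GKT = 111.9° ✓; |KT| = 12.10 ✓; ∠(KT, TW) = 90.00° ✓; |TW| = 10.30 ✓; ∠TWE = 142.0° ✓; |WE| = 24.00 ✗.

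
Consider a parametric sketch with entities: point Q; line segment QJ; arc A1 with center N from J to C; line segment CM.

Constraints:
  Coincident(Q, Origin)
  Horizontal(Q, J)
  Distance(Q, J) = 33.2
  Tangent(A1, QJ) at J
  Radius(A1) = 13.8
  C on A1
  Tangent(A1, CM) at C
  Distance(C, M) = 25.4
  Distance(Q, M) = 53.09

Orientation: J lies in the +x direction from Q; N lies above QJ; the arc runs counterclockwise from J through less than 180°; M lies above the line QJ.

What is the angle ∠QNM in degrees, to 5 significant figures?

109.40°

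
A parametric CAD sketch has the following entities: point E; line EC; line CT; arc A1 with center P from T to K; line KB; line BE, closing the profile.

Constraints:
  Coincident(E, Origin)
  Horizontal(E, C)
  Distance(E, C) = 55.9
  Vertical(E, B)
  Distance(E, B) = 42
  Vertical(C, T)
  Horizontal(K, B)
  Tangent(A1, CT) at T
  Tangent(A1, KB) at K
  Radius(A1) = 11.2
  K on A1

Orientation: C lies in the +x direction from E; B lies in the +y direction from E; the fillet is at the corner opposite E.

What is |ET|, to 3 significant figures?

63.8

The virtual corner opposite E is at (55.9, 42.0). The tangent condition forces PT to be normal to CT and the tangent condition forces PK to be normal to KB, with radius 11.2, so the center P sits 11.2 in from both sides at P = (44.7, 30.8). That places the tangent points at T = (55.9, 30.8) on CT and K = (44.7, 42.0) on KB. Then |ET| = |T − E| = 63.8.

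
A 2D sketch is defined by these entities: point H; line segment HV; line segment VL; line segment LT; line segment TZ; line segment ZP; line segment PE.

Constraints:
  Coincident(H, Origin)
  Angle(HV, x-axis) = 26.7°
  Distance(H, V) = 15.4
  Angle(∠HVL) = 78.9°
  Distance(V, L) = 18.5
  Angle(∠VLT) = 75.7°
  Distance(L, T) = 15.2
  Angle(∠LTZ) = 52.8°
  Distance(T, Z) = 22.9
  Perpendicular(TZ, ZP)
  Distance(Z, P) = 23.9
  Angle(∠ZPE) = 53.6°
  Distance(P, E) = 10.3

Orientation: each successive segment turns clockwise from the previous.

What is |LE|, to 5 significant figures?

7.8512

The perpendicularity gives ZP at right angles to TZ, so ZP runs at -35.900°; with |ZP| = 23.9, P = (36.325, -6.7082). ∠ZPE = 53.6° gives PE at -162.30° from the x-axis; with |PE| = 10.3, E = (26.512, -9.8397). Then |LE| = |E − L| = 7.8512.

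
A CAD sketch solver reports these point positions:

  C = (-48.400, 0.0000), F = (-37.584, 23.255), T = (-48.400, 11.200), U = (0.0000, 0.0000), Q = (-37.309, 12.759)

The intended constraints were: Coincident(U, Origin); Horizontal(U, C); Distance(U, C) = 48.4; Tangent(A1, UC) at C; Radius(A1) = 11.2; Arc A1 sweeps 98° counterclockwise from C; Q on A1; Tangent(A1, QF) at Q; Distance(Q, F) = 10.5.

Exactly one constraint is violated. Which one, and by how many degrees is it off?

Tangent(A1, QF) at Q — off by 6.50°.

U = (0.00, 0.00) ✓; U.y = 0.00, C.y = 0.00 ✓; |UC| = 48.40 ✓; ∠(TC, CU) = 90.00° ✓; |TC| = 11.20 ✓; bearing(T→Q) − bearing(T→C) = 98.00° ✓; |TQ| = 11.20 ✓; ∠(TQ, QF) = 96.50° ✗; |QF| = 10.50 ✓.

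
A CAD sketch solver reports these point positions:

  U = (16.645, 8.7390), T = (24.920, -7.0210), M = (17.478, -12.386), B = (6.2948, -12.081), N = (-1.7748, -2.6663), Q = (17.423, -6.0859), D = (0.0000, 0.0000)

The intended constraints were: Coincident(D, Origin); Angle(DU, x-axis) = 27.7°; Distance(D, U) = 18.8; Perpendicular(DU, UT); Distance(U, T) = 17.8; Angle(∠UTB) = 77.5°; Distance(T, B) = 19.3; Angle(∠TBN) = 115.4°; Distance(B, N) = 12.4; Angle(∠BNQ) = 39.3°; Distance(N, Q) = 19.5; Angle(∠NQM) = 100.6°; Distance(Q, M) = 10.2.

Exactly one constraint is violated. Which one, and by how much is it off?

Distance(Q, M) = 10.2 — off by 3.90.

D = (0.00, 0.00) ✓; DU at 27.70° ✓; |DU| = 18.80 ✓; ∠(DU, UT) = 90.00° ✓; |UT| = 17.80 ✓; ∠UTB = 77.50° ✓; |TB| = 19.30 ✓; ∠TBN = 115.4° ✓; |BN| = 12.40 ✓; ∠BNQ = 39.30° ✓; |NQ| = 19.50 ✓; ∠NQM = 100.6° ✓; |QM| = 6.300 ✗.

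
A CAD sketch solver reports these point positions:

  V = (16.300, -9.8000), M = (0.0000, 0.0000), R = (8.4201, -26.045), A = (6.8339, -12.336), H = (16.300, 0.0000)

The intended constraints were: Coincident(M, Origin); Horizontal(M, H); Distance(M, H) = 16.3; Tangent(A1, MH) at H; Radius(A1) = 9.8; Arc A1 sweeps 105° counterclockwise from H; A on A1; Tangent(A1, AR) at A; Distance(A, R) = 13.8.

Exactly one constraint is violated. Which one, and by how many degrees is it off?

Tangent(A1, AR) at A — off by 8.40°.

M = (0.00, 0.00) ✓; M.y = 0.00, H.y = 0.00 ✓; |MH| = 16.30 ✓; ∠(VH, HM) = 90.00° ✓; |VH| = 9.800 ✓; bearing(V→A) − bearing(V→H) = 105.0° ✓; |VA| = 9.800 ✓; ∠(VA, AR) = 98.40° ✗; |AR| = 13.80 ✓.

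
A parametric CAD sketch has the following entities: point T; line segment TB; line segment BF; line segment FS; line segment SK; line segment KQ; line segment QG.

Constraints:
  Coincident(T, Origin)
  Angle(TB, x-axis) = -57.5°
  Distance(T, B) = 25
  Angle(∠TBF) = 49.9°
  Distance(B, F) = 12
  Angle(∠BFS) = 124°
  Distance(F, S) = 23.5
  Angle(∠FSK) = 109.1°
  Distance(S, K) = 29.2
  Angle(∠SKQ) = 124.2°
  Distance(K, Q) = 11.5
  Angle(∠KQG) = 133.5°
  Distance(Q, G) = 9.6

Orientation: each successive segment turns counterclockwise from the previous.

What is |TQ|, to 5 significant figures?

30.595

T is at the origin; TB runs at -57.5° with length 25.0, so B = (13.432, -21.085). ∠TBF = 49.9° gives BF at 72.600° from the x-axis; with |BF| = 12.0, F = (17.021, -9.6339). ∠BFS = 124.0° gives FS at 128.60° from the x-axis; with |FS| = 23.5, S = (2.3598, 8.7318). ∠FSK = 109.1° gives SK at -160.50° from the x-axis; with |SK| = 29.2, K = (-25.165, -1.0153). ∠SKQ = 124.2° gives KQ at -104.70° from the x-axis; with |KQ| = 11.5, Q = (-28.084, -12.139). Then |TQ| = |Q − T| = 30.595.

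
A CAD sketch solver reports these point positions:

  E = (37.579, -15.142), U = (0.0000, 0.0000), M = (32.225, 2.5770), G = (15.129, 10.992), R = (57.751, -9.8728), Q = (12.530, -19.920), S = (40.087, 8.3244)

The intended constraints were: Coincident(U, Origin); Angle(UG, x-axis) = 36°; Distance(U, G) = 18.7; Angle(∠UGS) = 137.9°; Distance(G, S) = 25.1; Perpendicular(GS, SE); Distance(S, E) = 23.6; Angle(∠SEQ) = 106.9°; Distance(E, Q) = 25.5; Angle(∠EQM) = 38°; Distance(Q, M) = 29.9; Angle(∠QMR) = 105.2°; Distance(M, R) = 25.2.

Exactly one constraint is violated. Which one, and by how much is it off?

Distance(M, R) = 25.2 — off by 3.20.

U = (0.00, 0.00) ✓; UG at 36.00° ✓; |UG| = 18.70 ✓; ∠UGS = 137.9° ✓; |GS| = 25.10 ✓; ∠(GS, SE) = 90.00° ✓; |SE| = 23.60 ✓; ∠SEQ = 106.9° ✓; |EQ| = 25.50 ✓; ∠EQM = 38.00° ✓; |QM| = 29.90 ✓; ∠QMR = 105.2° ✓; |MR| = 28.40 ✗.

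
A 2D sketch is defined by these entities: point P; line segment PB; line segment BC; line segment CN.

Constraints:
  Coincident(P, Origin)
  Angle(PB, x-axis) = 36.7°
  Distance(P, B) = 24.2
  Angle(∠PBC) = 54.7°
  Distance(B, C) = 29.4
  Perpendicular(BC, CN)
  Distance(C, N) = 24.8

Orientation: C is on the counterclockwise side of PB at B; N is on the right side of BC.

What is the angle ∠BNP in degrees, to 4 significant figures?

30.76°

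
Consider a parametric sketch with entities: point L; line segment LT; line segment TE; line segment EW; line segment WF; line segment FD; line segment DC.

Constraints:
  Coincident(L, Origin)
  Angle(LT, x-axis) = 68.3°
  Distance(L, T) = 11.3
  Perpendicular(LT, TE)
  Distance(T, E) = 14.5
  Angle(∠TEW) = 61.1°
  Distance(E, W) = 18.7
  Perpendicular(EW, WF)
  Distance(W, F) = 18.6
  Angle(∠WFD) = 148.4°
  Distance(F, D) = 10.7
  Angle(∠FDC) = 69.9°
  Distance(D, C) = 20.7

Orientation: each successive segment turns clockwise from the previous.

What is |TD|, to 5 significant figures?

16.205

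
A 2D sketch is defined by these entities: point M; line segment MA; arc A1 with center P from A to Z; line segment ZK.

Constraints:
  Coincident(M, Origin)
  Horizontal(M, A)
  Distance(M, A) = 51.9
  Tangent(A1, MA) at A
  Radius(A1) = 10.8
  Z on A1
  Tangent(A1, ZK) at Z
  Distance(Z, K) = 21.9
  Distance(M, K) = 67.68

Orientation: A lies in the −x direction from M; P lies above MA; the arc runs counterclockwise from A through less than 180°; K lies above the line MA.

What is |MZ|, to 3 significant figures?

47.3

Checks: |PZ| = 10.80 ✓; ∠(PZ, ZK) = 90.00° ✓; |ZK| = 21.90 ✓; |MK| = 67.68 ✓.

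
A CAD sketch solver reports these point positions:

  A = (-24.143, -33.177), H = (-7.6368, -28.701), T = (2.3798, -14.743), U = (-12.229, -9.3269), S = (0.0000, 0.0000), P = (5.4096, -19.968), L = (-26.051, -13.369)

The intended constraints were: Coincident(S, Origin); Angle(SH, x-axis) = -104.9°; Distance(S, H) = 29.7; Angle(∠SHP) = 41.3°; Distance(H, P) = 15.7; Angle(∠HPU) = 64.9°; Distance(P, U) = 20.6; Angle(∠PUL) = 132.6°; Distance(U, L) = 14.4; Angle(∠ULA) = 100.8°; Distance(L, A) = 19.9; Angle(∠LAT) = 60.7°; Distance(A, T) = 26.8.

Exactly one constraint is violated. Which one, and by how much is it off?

Distance(A, T) = 26.8 — off by 5.50.

S = (0.00, 0.00) ✓; SH at -104.9° ✓; |SH| = 29.70 ✓; ∠SHP = 41.30° ✓; |HP| = 15.70 ✓; ∠HPU = 64.90° ✓; |PU| = 20.60 ✓; ∠PUL = 132.6° ✓; |UL| = 14.40 ✓; ∠ULA = 100.8° ✓; |LA| = 19.90 ✓; ∠LAT = 60.70° ✓; |AT| = 32.30 ✗.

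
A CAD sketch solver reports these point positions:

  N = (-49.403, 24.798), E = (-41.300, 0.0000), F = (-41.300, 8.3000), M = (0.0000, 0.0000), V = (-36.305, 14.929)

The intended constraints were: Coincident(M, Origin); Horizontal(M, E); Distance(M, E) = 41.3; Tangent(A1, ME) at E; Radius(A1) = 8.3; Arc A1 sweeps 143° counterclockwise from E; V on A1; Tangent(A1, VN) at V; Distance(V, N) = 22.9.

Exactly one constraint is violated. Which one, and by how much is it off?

Distance(V, N) = 22.9 — off by 6.50.

M = (0.00, 0.00) ✓; M.y = 0.00, E.y = 0.00 ✓; |ME| = 41.30 ✓; ∠(FE, EM) = 90.00° ✓; |FE| = 8.300 ✓; bearing(F→V) − bearing(F→E) = 143.0° ✓; |FV| = 8.300 ✓; ∠(FV, VN) = 90.00° ✓; |VN| = 16.40 ✗.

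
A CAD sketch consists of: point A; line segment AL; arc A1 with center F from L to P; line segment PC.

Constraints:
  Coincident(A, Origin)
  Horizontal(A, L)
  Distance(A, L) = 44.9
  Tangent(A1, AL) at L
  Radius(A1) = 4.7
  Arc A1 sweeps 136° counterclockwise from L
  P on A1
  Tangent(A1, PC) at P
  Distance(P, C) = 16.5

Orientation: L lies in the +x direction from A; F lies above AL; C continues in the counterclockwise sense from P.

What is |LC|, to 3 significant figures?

21.4

On A1, L sits at bearing -90° from F; a 136° counterclockwise sweep puts P at bearing 46°, so P = F + 4.7·(cos 46°, sin 46°) = (48.2, 8.08). A1 meets PC tangentially, so FP is at right angles to PC, so PC runs along (−sin 46°, cos 46°); with |PC| = 16.5, C = (36.3, 19.5). Then |LC| = |C − L| = 21.4.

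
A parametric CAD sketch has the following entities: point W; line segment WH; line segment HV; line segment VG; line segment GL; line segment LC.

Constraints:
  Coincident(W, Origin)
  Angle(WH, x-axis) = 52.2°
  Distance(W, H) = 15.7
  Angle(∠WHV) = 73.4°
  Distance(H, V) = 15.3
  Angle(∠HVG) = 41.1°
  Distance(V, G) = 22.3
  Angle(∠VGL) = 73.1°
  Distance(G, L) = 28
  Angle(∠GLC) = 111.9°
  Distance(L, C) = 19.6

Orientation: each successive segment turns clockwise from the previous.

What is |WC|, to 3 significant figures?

40.2

W is at the origin; WH runs at 52.2° with length 15.7, so H = (9.62, 12.4). ∠WHV = 73.4° gives HV at -54.4° from the x-axis; with |HV| = 15.3, V = (18.5, -0.0350). ∠HVG = 41.1° gives VG at 167° from the x-axis; with |VG| = 22.3, G = (-3.17, 5.10). ∠VGL = 73.1° gives GL at 59.8° from the x-axis; with |GL| = 28.0, L = (10.9, 29.3). ∠GLC = 111.9° gives LC at -8.30° from the x-axis; with |LC| = 19.6, C = (30.3, 26.5). Then |WC| = |C − W| = 40.2.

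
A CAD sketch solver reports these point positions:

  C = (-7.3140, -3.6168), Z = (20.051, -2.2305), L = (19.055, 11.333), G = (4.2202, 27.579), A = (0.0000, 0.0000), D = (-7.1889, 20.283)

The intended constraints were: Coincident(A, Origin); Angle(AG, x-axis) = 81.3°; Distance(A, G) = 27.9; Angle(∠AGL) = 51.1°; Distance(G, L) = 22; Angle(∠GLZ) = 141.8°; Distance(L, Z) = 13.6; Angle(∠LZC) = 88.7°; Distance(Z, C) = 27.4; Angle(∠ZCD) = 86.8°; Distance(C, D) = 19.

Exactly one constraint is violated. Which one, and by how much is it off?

Distance(C, D) = 19 — off by 4.90.

A = (0.00, 0.00) ✓; AG at 81.30° ✓; |AG| = 27.90 ✓; ∠AGL = 51.10° ✓; |GL| = 22.00 ✓; ∠GLZ = 141.8° ✓; |LZ| = 13.60 ✓; ∠LZC = 88.70° ✓; |ZC| = 27.40 ✓; ∠ZCD = 86.80° ✓; |CD| = 23.90 ✗.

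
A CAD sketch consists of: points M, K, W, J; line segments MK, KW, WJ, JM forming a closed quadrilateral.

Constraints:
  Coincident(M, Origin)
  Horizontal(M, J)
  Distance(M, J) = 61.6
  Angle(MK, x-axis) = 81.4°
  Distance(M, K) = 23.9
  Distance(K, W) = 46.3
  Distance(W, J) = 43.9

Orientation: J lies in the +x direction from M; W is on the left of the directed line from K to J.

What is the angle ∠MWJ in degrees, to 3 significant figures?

68.6°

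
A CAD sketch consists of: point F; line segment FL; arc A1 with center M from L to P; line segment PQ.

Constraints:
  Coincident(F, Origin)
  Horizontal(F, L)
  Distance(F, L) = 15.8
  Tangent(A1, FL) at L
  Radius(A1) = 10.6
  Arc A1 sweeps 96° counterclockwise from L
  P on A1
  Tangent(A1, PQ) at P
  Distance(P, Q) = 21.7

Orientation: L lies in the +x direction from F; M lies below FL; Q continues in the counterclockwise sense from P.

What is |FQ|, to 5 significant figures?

34.129

On A1, L sits at bearing 90° from M; a 96° counterclockwise sweep puts P at bearing 186°, so P = M + 10.6·(cos 186°, sin 186°) = (5.2581, -11.708). A1 meets PQ tangentially, so MP is at right angles to PQ, so PQ runs along (−sin 186°, cos 186°); with |PQ| = 21.7, Q = (7.5263, -33.289). Then |FQ| = |Q − F| = 34.129.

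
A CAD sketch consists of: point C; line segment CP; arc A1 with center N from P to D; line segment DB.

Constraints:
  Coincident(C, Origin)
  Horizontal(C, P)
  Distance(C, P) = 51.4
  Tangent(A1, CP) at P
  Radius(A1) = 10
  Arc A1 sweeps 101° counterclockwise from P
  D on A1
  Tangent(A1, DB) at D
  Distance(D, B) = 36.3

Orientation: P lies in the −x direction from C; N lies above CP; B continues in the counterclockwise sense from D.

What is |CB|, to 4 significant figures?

67.92

C is at the origin; C and P share the same y with |CP| = 51.4 and P on the −x side, so P = (-51.40, 0.000). Since A1 is tangent to CP there, NP ⟂ CP, so N = P + (0, 10) = (-51.40, 10.00). On A1, P sits at bearing -90° from N; a 101° counterclockwise sweep puts D at bearing 11°, so D = N + 10.0·(cos 11°, sin 11°) = (-41.58, 11.91). A1 meets DB tangentially, so ND is at right angles to DB, so DB runs along (−sin 11°, cos 11°); with |DB| = 36.3, B = (-48.51, 47.54). Then |CB| = |B − C| = 67.92.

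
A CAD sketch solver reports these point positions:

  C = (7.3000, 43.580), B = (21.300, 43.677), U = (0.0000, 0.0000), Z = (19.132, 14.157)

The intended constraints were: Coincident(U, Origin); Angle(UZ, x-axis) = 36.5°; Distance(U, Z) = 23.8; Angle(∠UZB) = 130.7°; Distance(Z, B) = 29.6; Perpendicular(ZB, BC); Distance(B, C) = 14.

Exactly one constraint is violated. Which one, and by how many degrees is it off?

Perpendicular(ZB, BC) — off by 4.60°.

U = (0.00, 0.00) ✓; UZ at 36.50° ✓; |UZ| = 23.80 ✓; ∠UZB = 130.7° ✓; |ZB| = 29.60 ✓; ∠(ZB, BC) = 94.60° ✗; |BC| = 14.00 ✓.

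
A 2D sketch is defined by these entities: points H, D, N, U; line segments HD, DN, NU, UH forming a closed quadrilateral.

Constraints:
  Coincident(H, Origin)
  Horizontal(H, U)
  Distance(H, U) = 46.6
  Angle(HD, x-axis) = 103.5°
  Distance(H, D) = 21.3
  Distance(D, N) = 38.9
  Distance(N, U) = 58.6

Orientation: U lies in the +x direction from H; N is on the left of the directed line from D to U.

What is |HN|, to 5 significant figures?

54.851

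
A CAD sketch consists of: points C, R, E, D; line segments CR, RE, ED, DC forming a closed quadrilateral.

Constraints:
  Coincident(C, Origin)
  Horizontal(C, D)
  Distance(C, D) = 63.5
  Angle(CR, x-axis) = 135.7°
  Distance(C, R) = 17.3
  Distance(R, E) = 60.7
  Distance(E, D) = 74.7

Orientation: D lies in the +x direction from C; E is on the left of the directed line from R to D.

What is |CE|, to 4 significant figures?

65.89

Checks: |RE| = 60.70 ✓; |ED| = 74.70 ✓.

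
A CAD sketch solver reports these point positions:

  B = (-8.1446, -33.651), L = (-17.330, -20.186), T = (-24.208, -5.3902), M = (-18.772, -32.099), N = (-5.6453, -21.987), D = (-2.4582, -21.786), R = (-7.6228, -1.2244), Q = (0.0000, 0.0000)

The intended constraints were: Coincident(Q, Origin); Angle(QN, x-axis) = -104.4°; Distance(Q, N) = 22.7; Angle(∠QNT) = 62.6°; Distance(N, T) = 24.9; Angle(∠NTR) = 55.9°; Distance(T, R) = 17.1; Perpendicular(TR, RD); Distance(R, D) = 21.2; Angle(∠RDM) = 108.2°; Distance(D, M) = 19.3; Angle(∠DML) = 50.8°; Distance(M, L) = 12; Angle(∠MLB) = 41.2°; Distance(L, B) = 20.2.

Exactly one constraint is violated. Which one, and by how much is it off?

Distance(L, B) = 20.2 — off by 3.90.

Q = (0.00, 0.00) ✓; QN at -104.4° ✓; |QN| = 22.70 ✓; ∠QNT = 62.60° ✓; |NT| = 24.90 ✓; ∠NTR = 55.90° ✓; |TR| = 17.10 ✓; ∠(TR, RD) = 90.00° ✓; |RD| = 21.20 ✓; ∠RDM = 108.2° ✓; |DM| = 19.30 ✓; ∠DML = 50.80° ✓; |ML| = 12.00 ✓; ∠MLB = 41.20° ✓; |LB| = 16.30 ✗.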